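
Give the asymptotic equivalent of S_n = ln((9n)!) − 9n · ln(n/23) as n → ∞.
S_n ~ 9n · (ln 207 − 1) + O(ln n)

Stirling: ln((9n)!) = 9n ln(9n) − 9n + O(ln n).
  S_n = 9n ln(9n) − 9n − 9n ln(n/23) + O(ln n)
      = 9n ln(9n) − 9n ln n + 9n ln 23 − 9n + O(ln n)
      = 9n ln 9 + 9n ln 23 − 9n + O(ln n)
      = 9n (ln 207 − 1) + O(ln n).
Numerically ln(207) − 1 ≈ 4.3327.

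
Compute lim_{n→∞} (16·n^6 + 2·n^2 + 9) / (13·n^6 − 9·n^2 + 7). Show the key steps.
lim = 16/13

For large n the leading n^6 terms dominate both numerator and denominator. Dividing top and bottom by n^6, every other term tends to 0, leaving 16/13.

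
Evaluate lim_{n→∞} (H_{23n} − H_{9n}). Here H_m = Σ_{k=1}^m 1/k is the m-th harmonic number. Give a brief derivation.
lim = ln(23/9)

Euler-Maclaurin gives H_m = ln m + γ + 1/(2m) + O(1/m^2). The γ and O(1/m) terms cancel in the difference:
  H_{23n} − H_{9n} = ln(23n) − ln(9n) + O(1/n) = ln(23/9) + O(1/n).
Hence the limit is ln(23/9).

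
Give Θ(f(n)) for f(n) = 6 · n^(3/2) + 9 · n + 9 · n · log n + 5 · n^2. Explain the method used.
f(n) ∈ Θ(n^2)

Compare the terms by growth order. For large n, n^a · (log n)^b dominates n^a' · (log n)^b' iff a > a', or (a = a' and b > b'). Ranking the 4 terms shows the dominant one is 5 · n^2. Hence f(n) ∈ Θ(n^2).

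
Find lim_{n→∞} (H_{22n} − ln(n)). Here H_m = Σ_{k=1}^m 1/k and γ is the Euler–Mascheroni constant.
lim = ln 22 + γ

By Euler-Maclaurin, H_m = ln m + γ + O(1/m). So
  H_{22n} − ln(n) = ln(22n) + γ − ln(n) + O(1/n)
                       = ln(22/1) + γ + O(1/n).
Hence the limit is ln(22/1) + γ.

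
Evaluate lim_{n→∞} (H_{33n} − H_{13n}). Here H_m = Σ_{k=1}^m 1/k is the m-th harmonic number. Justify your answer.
lim = ln(33/13)

Euler-Maclaurin gives H_m = ln m + γ + 1/(2m) + O(1/m^2). The γ and O(1/m) terms cancel in the difference:
  H_{33n} − H_{13n} = ln(33n) − ln(13n) + O(1/n) = ln(33/13) + O(1/n).
Hence the limit is ln(33/13).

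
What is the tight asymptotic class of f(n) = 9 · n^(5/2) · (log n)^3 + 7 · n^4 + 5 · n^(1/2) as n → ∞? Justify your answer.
f(n) ∈ Θ(n^4)

Compare the terms by growth order. For large n, n^a · (log n)^b dominates n^a' · (log n)^b' iff a > a', or (a = a' and b > b'). Ranking the 3 terms shows the dominant one is 7 · n^4. Hence f(n) ∈ Θ(n^4).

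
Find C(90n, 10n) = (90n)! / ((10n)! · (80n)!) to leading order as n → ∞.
C(90n, 10n) ~ (387420489/16777216)^(10n) · sqrt(9/(16π·10n))

Write N = 10n. Apply Stirling to each factorial:
  (9N)! ~ sqrt(2π·9N) · (9N/e)^(9N),
  N! ~ sqrt(2π N) · (N/e)^N,
  (8N)! ~ sqrt(2π·8N) · (8N/e)^(8N).
The exponential factors combine to (9N)^(9N) / (N^N · (8N)^(8N)) = 9^(9N)/8^(8N) = (9^9/8^8)^N = (387420489/16777216)^N.
The square-root prefactors combine to sqrt(2π·9N) / (sqrt(2π N)·sqrt(2π·8N)) = sqrt(9 / (2π·8·N)) = sqrt(9/(16π·10n)).
Substituting N = 10n: C(90n, 10n) ~ (387420489/16777216)^(10n) · sqrt(9/(16π·10n)).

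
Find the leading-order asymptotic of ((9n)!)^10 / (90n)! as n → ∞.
((9n)!)^10/(90n)! ~ ((2π·9n)^(9/2) / sqrt(10)) · 10^(−10·9n)  →  0

Write N = 9n. Stirling: N! ~ sqrt(2π N)(N/e)^N and (10N)! ~ sqrt(2π·10N)·(10N/e)^(10N).
  (N!)^10/(10N)! ~ (2π N)^(10/2) (N/e)^(10N) / [sqrt(2π·10N) (10N/e)^(10N)]
     = (2π N)^(10/2) / sqrt(2π·10N) · (N/(10N))^(10N)
     = (2π N)^((10−1)/2) / sqrt(10) · 10^(−10N).
Since 10^10 > 1, the factor 10^(−10N) decays exponentially, so the ratio → 0. Substituting N = 9n gives the stated form.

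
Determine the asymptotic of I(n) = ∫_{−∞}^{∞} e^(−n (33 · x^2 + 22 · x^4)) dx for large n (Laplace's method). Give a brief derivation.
I(n) ~ sqrt(π/(33n))

φ(x) = 33 · x^2 + 22 · x^4 has its unique global minimum at x* = 0 (since φ'(x) = 66x + 88x^3 = 0 only at x = 0 for real x with both coefficients positive, and φ → ∞ as |x| → ∞). At x* = 0, φ(0) = 0 and φ''(0) = 66. Laplace's method then gives
  I(n) ~ sqrt(2π / (n · φ''(0))) · e^(−n φ(0)) = sqrt(2π / (66n)) = sqrt(π/(33n)).
The 22 · x^4 term contributes only at subleading order (an O(1/n) relative correction).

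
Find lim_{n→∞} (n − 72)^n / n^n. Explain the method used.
lim = e^(−72)

Rewrite as (1 − 72/n)^(n). By the standard limit (1 + x/n)^n → e^x, we have (1 − 72/n)^n → e^(−72), and raising to the 1st power gives e^(−72).
More precisely, ln[(1 − 72/n)^(n)] = n · ln(1 − 72/n) = n · (-72/n + O(1/n^2)) = -72 + O(1/n) → -72.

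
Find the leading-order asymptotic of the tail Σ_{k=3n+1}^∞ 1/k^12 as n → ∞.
Σ_{k>3n} 1/k^12 ~ 1/(11 · (3n)^11)

Compare to the integral: ∫_{3n}^∞ x^(−12) dx = [−x^(−11)/11]_{3n}^∞ = 1/((12−1)·(3n)^11). Euler-Maclaurin then gives
  Σ_{k>3n} 1/k^12 = ∫_{3n}^∞ dx/x^12 − 1/(2·(3n)^12) + O(1/(3n)^13).
(Equivalently this is ζ(12) − Σ_{k≤3n} 1/k^12.)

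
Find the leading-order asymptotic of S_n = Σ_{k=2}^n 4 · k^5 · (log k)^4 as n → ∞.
S_n ~ 2 · n^6 · (log n)^4 / 3

By integral comparison, S_n = ∫_1^n 4 · x^5 · (log x)^4 dx + O(n^5 · (log n)^4). For the integral, the leading term of ∫_1^n x^5 (log x)^4 dx is n^6/6 · (log n)^4 (by repeated integration by parts; each step lowers the log-exponent and produces a relatively O(1/log n) correction). Hence S_n ~ 2 · n^6 · (log n)^4 / 3.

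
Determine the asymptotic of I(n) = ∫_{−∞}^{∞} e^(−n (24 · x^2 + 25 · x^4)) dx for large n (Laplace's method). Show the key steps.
I(n) ~ sqrt(π/(24n))

φ(x) = 24 · x^2 + 25 · x^4 has its unique global minimum at x* = 0 (since φ'(x) = 48x + 100x^3 = 0 only at x = 0 for real x with both coefficients positive, and φ → ∞ as |x| → ∞). At x* = 0, φ(0) = 0 and φ''(0) = 48. Laplace's method then gives
  I(n) ~ sqrt(2π / (n · φ''(0))) · e^(−n φ(0)) = sqrt(2π / (48n)) = sqrt(π/(24n)).
The 25 · x^4 term contributes only at subleading order (an O(1/n) relative correction).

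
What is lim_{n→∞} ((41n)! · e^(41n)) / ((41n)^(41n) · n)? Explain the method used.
lim = 0

Stirling: (41n)! ~ sqrt(2π·41n) · (41n/e)^(41n). Hence
  (41n)! · e^(41n) / (41n)^(41n) ~ sqrt(2π·41n).
Dividing by n: sqrt(2π·41n) / n = sqrt(2π·41) · n^((1−2)/2), so the expression behaves like sqrt(2π·41) · n^((1−2)/2) → 0.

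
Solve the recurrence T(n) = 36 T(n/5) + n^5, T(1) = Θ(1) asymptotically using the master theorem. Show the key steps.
T(n) = Θ(n^5)

log_5 36 ≈ 2.227. f(n) = n^5 dominates n^(log_5 36) since 5 > 2.227, and the regularity condition a·f(n/b) = 36·(n/5)^5 = (36/3125)·n^5 ≤ c·f(n) holds with c = 36/3125 ≈ 0.0115 < 1. So this is Case 3: T(n) = Θ(f(n)) = Θ(n^5).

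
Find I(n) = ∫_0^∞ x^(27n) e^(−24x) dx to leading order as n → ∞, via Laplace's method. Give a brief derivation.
I(n) ~ (sqrt(2π·27n) / 24) · (27n/(24e))^(27n)

Write the integrand as exp(27n ln x − 24x) and set f(x) = 27n ln x − 24x. Then f'(x) = 27n/x − 24 = 0 at x* = 27n/24, and f''(x*) = −27n/x*^2 = −24^2/(27n). Laplace's method (interior maximum) gives
  I(n) ~ e^(f(x*)) · sqrt(2π / |f''(x*)|)
        = exp(27n ln(27n/24) − 27n) · sqrt(2π · 27n / 24^2)
        = (27n/24)^(27n) e^(−27n) · sqrt(2π·27n) / 24
        = (sqrt(2π·27n) / 24) · (27n/(24e))^(27n).
This matches Γ(27n+1)/24^(27n+1) with Stirling applied to Γ.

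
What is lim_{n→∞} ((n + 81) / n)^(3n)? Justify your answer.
lim = e^243

Rewrite as (1 + 81/n)^(3n). By the standard limit (1 + x/n)^n → e^x, we have (1 + 81/n)^n → e^81, and raising to the 3rd power gives e^243.
More precisely, ln[(1 + 81/n)^(3n)] = 3n · ln(1 + 81/n) = 3n · (81/n + O(1/n^2)) = 243 + O(1/n) → 243.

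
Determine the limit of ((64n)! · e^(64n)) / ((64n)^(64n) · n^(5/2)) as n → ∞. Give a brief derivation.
lim = 0

Stirling: (64n)! ~ sqrt(2π·64n) · (64n/e)^(64n). Hence
  (64n)! · e^(64n) / (64n)^(64n) ~ sqrt(2π·64n).
Dividing by n^(5/2): sqrt(2π·64n) / n^(5/2) = sqrt(2π·64) · n^((1−5)/2), so the expression behaves like sqrt(2π·64) · n^((1−5)/2) → 0.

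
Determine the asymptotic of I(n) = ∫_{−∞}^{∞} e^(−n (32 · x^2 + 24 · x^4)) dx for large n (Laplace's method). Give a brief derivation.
I(n) ~ sqrt(π/(32n))

φ(x) = 32 · x^2 + 24 · x^4 has its unique global minimum at x* = 0 (since φ'(x) = 64x + 96x^3 = 0 only at x = 0 for real x with both coefficients positive, and φ → ∞ as |x| → ∞). At x* = 0, φ(0) = 0 and φ''(0) = 64. Laplace's method then gives
  I(n) ~ sqrt(2π / (n · φ''(0))) · e^(−n φ(0)) = sqrt(2π / (64n)) = sqrt(π/(32n)).
The 24 · x^4 term contributes only at subleading order (an O(1/n) relative correction).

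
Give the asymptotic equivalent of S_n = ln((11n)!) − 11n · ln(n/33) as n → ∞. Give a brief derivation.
S_n ~ 11n · (ln 363 − 1) + O(ln n)

Stirling: ln((11n)!) = 11n ln(11n) − 11n + O(ln n).
  S_n = 11n ln(11n) − 11n − 11n ln(n/33) + O(ln n)
      = 11n ln(11n) − 11n ln n + 11n ln 33 − 11n + O(ln n)
      = 11n ln 11 + 11n ln 33 − 11n + O(ln n)
      = 11n (ln 363 − 1) + O(ln n).
Numerically ln(363) − 1 ≈ 4.8944.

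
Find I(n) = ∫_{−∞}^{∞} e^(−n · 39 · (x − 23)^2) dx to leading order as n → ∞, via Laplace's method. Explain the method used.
I(n) = sqrt(π/(39n))

Here φ(x) = 39 · (x − 23)^2 has its unique minimum at x* = 23 with φ(x*) = 0 and φ''(x*) = 78. Laplace's method gives
  I(n) ~ e^(−n φ(x*)) · sqrt(2π / (n · φ''(x*))) = sqrt(2π / (78n)) = sqrt(π/(39n)).
This is exact: substituting u = (x − 23)·sqrt(39n) gives I(n) = (1/sqrt(39n)) ∫_{−∞}^{∞} e^(−u^2) du = sqrt(π/(39n)).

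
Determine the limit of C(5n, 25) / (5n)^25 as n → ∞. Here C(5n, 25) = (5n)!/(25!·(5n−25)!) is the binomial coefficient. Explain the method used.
lim = 1/25! = 1/15511210043330985984000000

With N = 5n → ∞: C(N, 25) / N^25 = [N(N−1)…(N−24)] / (25! · N^25) = (1/25!) · 1 · (1 − 1/(5n)) · … · (1 − 24/(5n)). Each factor → 1 as N → ∞, so the limit is 1/25! = 1/15511210043330985984000000.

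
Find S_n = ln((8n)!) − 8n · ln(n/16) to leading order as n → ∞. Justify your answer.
S_n ~ 8n · (ln 128 − 1) + O(ln n)

Stirling: ln((8n)!) = 8n ln(8n) − 8n + O(ln n).
  S_n = 8n ln(8n) − 8n − 8n ln(n/16) + O(ln n)
      = 8n ln(8n) − 8n ln n + 8n ln 16 − 8n + O(ln n)
      = 8n ln 8 + 8n ln 16 − 8n + O(ln n)
      = 8n (ln 128 − 1) + O(ln n).
Numerically ln(128) − 1 ≈ 3.8520.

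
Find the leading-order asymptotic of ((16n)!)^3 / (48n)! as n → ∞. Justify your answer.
((16n)!)^3/(48n)! ~ ((2π·16n)^(2/2) / sqrt(3)) · 3^(−3·16n)  →  0

Write N = 16n. Stirling: N! ~ sqrt(2π N)(N/e)^N and (3N)! ~ sqrt(2π·3N)·(3N/e)^(3N).
  (N!)^3/(3N)! ~ (2π N)^(3/2) (N/e)^(3N) / [sqrt(2π·3N) (3N/e)^(3N)]
     = (2π N)^(3/2) / sqrt(2π·3N) · (N/(3N))^(3N)
     = (2π N)^((3−1)/2) / sqrt(3) · 3^(−3N).
Since 3^3 > 1, the factor 3^(−3N) decays exponentially, so the ratio → 0. Substituting N = 16n gives the stated form.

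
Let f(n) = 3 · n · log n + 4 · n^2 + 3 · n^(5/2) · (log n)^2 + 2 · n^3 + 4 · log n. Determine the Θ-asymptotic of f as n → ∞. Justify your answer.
f(n) ∈ Θ(n^3)

Compare the terms by growth order. For large n, n^a · (log n)^b dominates n^a' · (log n)^b' iff a > a', or (a = a' and b > b'). Ranking the 5 terms shows the dominant one is 2 · n^3. Hence f(n) ∈ Θ(n^3).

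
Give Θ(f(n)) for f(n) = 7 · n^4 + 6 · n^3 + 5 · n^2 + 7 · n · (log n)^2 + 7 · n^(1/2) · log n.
f(n) ∈ Θ(n^4)

Compare the terms by growth order. For large n, n^a · (log n)^b dominates n^a' · (log n)^b' iff a > a', or (a = a' and b > b'). Ranking the 5 terms shows the dominant one is 7 · n^4. Hence f(n) ∈ Θ(n^4).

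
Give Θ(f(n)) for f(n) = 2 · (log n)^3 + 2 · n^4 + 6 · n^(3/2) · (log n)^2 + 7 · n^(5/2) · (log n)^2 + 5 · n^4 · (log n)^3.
f(n) ∈ Θ(n^4 · (log n)^3)

Compare the terms by growth order. For large n, n^a · (log n)^b dominates n^a' · (log n)^b' iff a > a', or (a = a' and b > b'). Ranking the 5 terms shows the dominant one is 5 · n^4 · (log n)^3. Hence f(n) ∈ Θ(n^4 · (log n)^3).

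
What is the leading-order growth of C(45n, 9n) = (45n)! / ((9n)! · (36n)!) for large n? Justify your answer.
C(45n, 9n) ~ (3125/256)^(9n) · sqrt(5/(8π·9n))

Write N = 9n. Apply Stirling to each factorial:
  (5N)! ~ sqrt(2π·5N) · (5N/e)^(5N),
  N! ~ sqrt(2π N) · (N/e)^N,
  (4N)! ~ sqrt(2π·4N) · (4N/e)^(4N).
The exponential factors combine to (5N)^(5N) / (N^N · (4N)^(4N)) = 5^(5N)/4^(4N) = (5^5/4^4)^N = (3125/256)^N.
The square-root prefactors combine to sqrt(2π·5N) / (sqrt(2π N)·sqrt(2π·4N)) = sqrt(5 / (2π·4·N)) = sqrt(5/(8π·9n)).
Substituting N = 9n: C(45n, 9n) ~ (3125/256)^(9n) · sqrt(5/(8π·9n)).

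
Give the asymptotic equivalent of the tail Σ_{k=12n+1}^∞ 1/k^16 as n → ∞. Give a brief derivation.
Σ_{k>12n} 1/k^16 ~ 1/(15 · (12n)^15)

Compare to the integral: ∫_{12n}^∞ x^(−16) dx = [−x^(−15)/15]_{12n}^∞ = 1/((16−1)·(12n)^15). Euler-Maclaurin then gives
  Σ_{k>12n} 1/k^16 = ∫_{12n}^∞ dx/x^16 − 1/(2·(12n)^16) + O(1/(12n)^17).
(Equivalently this is ζ(16) − Σ_{k≤12n} 1/k^16.)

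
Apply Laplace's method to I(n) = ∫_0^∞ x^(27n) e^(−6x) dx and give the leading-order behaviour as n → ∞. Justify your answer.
I(n) ~ (sqrt(2π·27n) / 6) · (27n/(6e))^(27n)

Write the integrand as exp(27n ln x − 6x) and set f(x) = 27n ln x − 6x. Then f'(x) = 27n/x − 6 = 0 at x* = 27n/6, and f''(x*) = −27n/x*^2 = −6^2/(27n). Laplace's method (interior maximum) gives
  I(n) ~ e^(f(x*)) · sqrt(2π / |f''(x*)|)
        = exp(27n ln(27n/6) − 27n) · sqrt(2π · 27n / 6^2)
        = (27n/6)^(27n) e^(−27n) · sqrt(2π·27n) / 6
        = (sqrt(2π·27n) / 6) · (27n/(6e))^(27n).
This matches Γ(27n+1)/6^(27n+1) with Stirling applied to Γ.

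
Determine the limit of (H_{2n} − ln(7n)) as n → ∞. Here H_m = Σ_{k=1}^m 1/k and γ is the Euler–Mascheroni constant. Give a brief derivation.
lim = ln(2/7) + γ

By Euler-Maclaurin, H_m = ln m + γ + O(1/m). So
  H_{2n} − ln(7n) = ln(2n) + γ − ln(7n) + O(1/n)
                       = ln(2/7) + γ + O(1/n).
Hence the limit is ln(2/7) + γ.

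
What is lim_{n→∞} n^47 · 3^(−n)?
lim = 0

Exponentials with base > 1 dominate every fixed polynomial: for any fixed c, n^c / 3^n → 0 as n → ∞ (e.g. by the ratio test, or by writing 3^n = e^(n ln 3) and noting e^(n ln 3) / n^c → ∞). Hence n^47 · 3^(−n) = n^47 / 3^n → 0.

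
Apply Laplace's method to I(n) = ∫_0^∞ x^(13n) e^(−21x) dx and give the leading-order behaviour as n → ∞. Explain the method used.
I(n) ~ (sqrt(2π·13n) / 21) · (13n/(21e))^(13n)

Write the integrand as exp(13n ln x − 21x) and set f(x) = 13n ln x − 21x. Then f'(x) = 13n/x − 21 = 0 at x* = 13n/21, and f''(x*) = −13n/x*^2 = −21^2/(13n). Laplace's method (interior maximum) gives
  I(n) ~ e^(f(x*)) · sqrt(2π / |f''(x*)|)
        = exp(13n ln(13n/21) − 13n) · sqrt(2π · 13n / 21^2)
        = (13n/21)^(13n) e^(−13n) · sqrt(2π·13n) / 21
        = (sqrt(2π·13n) / 21) · (13n/(21e))^(13n).
This matches Γ(13n+1)/21^(13n+1) with Stirling applied to Γ.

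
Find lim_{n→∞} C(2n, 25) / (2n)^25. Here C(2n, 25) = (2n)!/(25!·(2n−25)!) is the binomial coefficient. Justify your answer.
lim = 1/25! = 1/15511210043330985984000000

With N = 2n → ∞: C(N, 25) / N^25 = [N(N−1)…(N−24)] / (25! · N^25) = (1/25!) · 1 · (1 − 1/(2n)) · … · (1 − 24/(2n)). Each factor → 1 as N → ∞, so the limit is 1/25! = 1/15511210043330985984000000.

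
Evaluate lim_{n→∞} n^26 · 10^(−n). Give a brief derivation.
lim = 0

Exponentials with base > 1 dominate every fixed polynomial: for any fixed c, n^c / 10^n → 0 as n → ∞ (e.g. by the ratio test, or by writing 10^n = e^(n ln 10) and noting e^(n ln 10) / n^c → ∞). Hence n^26 · 10^(−n) = n^26 / 10^n → 0.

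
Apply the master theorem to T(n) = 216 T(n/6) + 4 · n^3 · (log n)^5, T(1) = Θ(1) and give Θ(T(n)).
T(n) = Θ(n^3 · (log n)^6)

Here log_6 216 = 3 and f(n) = 4 · n^3 · (log n)^5 = Θ(n^(log_6 216) · (log n)^5). This is the extended Case 2 of the master theorem (f matches the critical exponent up to log factors), giving T(n) = Θ(n^(log_6 216) · (log n)^(5+1)) = Θ(n^3 · (log n)^6).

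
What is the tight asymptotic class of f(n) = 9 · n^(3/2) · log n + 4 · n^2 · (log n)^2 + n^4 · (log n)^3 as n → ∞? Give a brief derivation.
f(n) ∈ Θ(n^4 · (log n)^3)

Compare the terms by growth order. For large n, n^a · (log n)^b dominates n^a' · (log n)^b' iff a > a', or (a = a' and b > b'). Ranking the 3 terms shows the dominant one is n^4 · (log n)^3. Hence f(n) ∈ Θ(n^4 · (log n)^3).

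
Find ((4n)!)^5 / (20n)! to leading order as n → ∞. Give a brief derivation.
((4n)!)^5/(20n)! ~ ((2π·4n)^(4/2) / sqrt(5)) · 5^(−5·4n)  →  0

Write N = 4n. Stirling: N! ~ sqrt(2π N)(N/e)^N and (5N)! ~ sqrt(2π·5N)·(5N/e)^(5N).
  (N!)^5/(5N)! ~ (2π N)^(5/2) (N/e)^(5N) / [sqrt(2π·5N) (5N/e)^(5N)]
     = (2π N)^(5/2) / sqrt(2π·5N) · (N/(5N))^(5N)
     = (2π N)^((5−1)/2) / sqrt(5) · 5^(−5N).
Since 5^5 > 1, the factor 5^(−5N) decays exponentially, so the ratio → 0. Substituting N = 4n gives the stated form.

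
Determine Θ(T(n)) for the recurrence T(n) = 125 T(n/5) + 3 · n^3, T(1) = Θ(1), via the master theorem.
T(n) = Θ(n^3 log n)

log_5 125 = 3, and f(n) = 3 · n^3 = Θ(n^(log_5 125)). This is Case 2 of the master theorem: T(n) = Θ(f(n) · log n) = Θ(n^3 log n).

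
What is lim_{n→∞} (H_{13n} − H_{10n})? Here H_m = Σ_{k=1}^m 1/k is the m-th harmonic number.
lim = ln(13/10)

Euler-Maclaurin gives H_m = ln m + γ + 1/(2m) + O(1/m^2). The γ and O(1/m) terms cancel in the difference:
  H_{13n} − H_{10n} = ln(13n) − ln(10n) + O(1/n) = ln(13/10) + O(1/n).
Hence the limit is ln(13/10).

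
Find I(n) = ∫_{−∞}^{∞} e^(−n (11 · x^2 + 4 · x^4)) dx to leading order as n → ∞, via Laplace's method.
I(n) ~ sqrt(π/(11n))

φ(x) = 11 · x^2 + 4 · x^4 has its unique global minimum at x* = 0 (since φ'(x) = 22x + 16x^3 = 0 only at x = 0 for real x with both coefficients positive, and φ → ∞ as |x| → ∞). At x* = 0, φ(0) = 0 and φ''(0) = 22. Laplace's method then gives
  I(n) ~ sqrt(2π / (n · φ''(0))) · e^(−n φ(0)) = sqrt(2π / (22n)) = sqrt(π/(11n)).
The 4 · x^4 term contributes only at subleading order (an O(1/n) relative correction).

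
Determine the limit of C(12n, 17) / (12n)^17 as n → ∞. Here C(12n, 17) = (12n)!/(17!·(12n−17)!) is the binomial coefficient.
lim = 1/17! = 1/355687428096000

With N = 12n → ∞: C(N, 17) / N^17 = [N(N−1)…(N−16)] / (17! · N^17) = (1/17!) · 1 · (1 − 1/(12n)) · … · (1 − 16/(12n)). Each factor → 1 as N → ∞, so the limit is 1/17! = 1/355687428096000.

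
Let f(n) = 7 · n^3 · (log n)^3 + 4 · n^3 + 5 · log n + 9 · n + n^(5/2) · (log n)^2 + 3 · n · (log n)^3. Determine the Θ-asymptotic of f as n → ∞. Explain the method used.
f(n) ∈ Θ(n^3 · (log n)^3)

Compare the terms by growth order. For large n, n^a · (log n)^b dominates n^a' · (log n)^b' iff a > a', or (a = a' and b > b'). Ranking the 6 terms shows the dominant one is 7 · n^3 · (log n)^3. Hence f(n) ∈ Θ(n^3 · (log n)^3).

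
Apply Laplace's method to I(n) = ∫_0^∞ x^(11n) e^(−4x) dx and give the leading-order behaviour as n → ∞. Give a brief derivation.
I(n) ~ (sqrt(2π·11n) / 4) · (11n/(4e))^(11n)

Write the integrand as exp(11n ln x − 4x) and set f(x) = 11n ln x − 4x. Then f'(x) = 11n/x − 4 = 0 at x* = 11n/4, and f''(x*) = −11n/x*^2 = −4^2/(11n). Laplace's method (interior maximum) gives
  I(n) ~ e^(f(x*)) · sqrt(2π / |f''(x*)|)
        = exp(11n ln(11n/4) − 11n) · sqrt(2π · 11n / 4^2)
        = (11n/4)^(11n) e^(−11n) · sqrt(2π·11n) / 4
        = (sqrt(2π·11n) / 4) · (11n/(4e))^(11n).
This matches Γ(11n+1)/4^(11n+1) with Stirling applied to Γ.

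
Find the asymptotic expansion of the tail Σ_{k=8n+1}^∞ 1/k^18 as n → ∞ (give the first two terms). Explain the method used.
Σ_{k>8n} 1/k^18 = 1/(17 · (8n)^17) − 1/(2 · (8n)^18) + O(1/(8n)^19)

Compare to the integral: ∫_{8n}^∞ x^(−18) dx = [−x^(−17)/17]_{8n}^∞ = 1/((18−1)·(8n)^17). The Euler-Maclaurin correction adds −f(8n)/2 = −1/(2·(8n)^18). Euler-Maclaurin then gives
  Σ_{k>8n} 1/k^18 = ∫_{8n}^∞ dx/x^18 − 1/(2·(8n)^18) + O(1/(8n)^19).
(Equivalently this is ζ(18) − Σ_{k≤8n} 1/k^18.)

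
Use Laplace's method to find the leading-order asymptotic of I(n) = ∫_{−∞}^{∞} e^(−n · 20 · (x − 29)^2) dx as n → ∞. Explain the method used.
I(n) = sqrt(π/(20n))

Here φ(x) = 20 · (x − 29)^2 has its unique minimum at x* = 29 with φ(x*) = 0 and φ''(x*) = 40. Laplace's method gives
  I(n) ~ e^(−n φ(x*)) · sqrt(2π / (n · φ''(x*))) = sqrt(2π / (40n)) = sqrt(π/(20n)).
This is exact: substituting u = (x − 29)·sqrt(20n) gives I(n) = (1/sqrt(20n)) ∫_{−∞}^{∞} e^(−u^2) du = sqrt(π/(20n)).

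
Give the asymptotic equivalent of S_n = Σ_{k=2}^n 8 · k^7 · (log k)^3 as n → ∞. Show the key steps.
S_n ~ n^8 · (log n)^3

By integral comparison, S_n = ∫_1^n 8 · x^7 · (log x)^3 dx + O(n^7 · (log n)^3). For the integral, the leading term of ∫_1^n x^7 (log x)^3 dx is n^8/8 · (log n)^3 (by repeated integration by parts; each step lowers the log-exponent and produces a relatively O(1/log n) correction). Hence S_n ~ n^8 · (log n)^3.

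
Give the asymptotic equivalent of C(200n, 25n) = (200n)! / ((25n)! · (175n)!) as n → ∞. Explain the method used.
C(200n, 25n) ~ (16777216/823543)^(25n) · sqrt(4/(7π·25n))

Write N = 25n. Apply Stirling to each factorial:
  (8N)! ~ sqrt(2π·8N) · (8N/e)^(8N),
  N! ~ sqrt(2π N) · (N/e)^N,
  (7N)! ~ sqrt(2π·7N) · (7N/e)^(7N).
The exponential factors combine to (8N)^(8N) / (N^N · (7N)^(7N)) = 8^(8N)/7^(7N) = (8^8/7^7)^N = (16777216/823543)^N.
The square-root prefactors combine to sqrt(2π·8N) / (sqrt(2π N)·sqrt(2π·7N)) = sqrt(8 / (2π·7·N)) = sqrt(4/(7π·25n)).
Substituting N = 25n: C(200n, 25n) ~ (16777216/823543)^(25n) · sqrt(4/(7π·25n)).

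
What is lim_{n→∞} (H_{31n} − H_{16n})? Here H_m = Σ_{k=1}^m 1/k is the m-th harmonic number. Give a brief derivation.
lim = ln(31/16)

Euler-Maclaurin gives H_m = ln m + γ + 1/(2m) + O(1/m^2). The γ and O(1/m) terms cancel in the difference:
  H_{31n} − H_{16n} = ln(31n) − ln(16n) + O(1/n) = ln(31/16) + O(1/n).
Hence the limit is ln(31/16).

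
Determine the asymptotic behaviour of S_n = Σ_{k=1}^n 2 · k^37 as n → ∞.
S_n ~ n^38 / 19

By integral comparison (Euler-Maclaurin), Σ_{k=1}^n 2 · k^37 = 2 · ∫_0^n x^37 dx + O(n^37) = 2 · n^38/38 = n^38 / 19 + O(n^37). (Equivalently, Faulhaber's formula gives the same leading term.)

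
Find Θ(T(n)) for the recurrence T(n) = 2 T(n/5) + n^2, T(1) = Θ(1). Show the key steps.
T(n) = Θ(n^2)

log_5 2 ≈ 0.431. f(n) = n^2 dominates n^(log_5 2) since 2 > 0.431, and the regularity condition a·f(n/b) = 2·(n/5)^2 = (2/25)·n^2 ≤ c·f(n) holds with c = 2/25 ≈ 0.08 < 1. So this is Case 3: T(n) = Θ(f(n)) = Θ(n^2).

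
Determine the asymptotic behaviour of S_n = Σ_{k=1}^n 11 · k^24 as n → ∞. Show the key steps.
S_n ~ 11 · n^25 / 25

By integral comparison (Euler-Maclaurin), Σ_{k=1}^n 11 · k^24 = 11 · ∫_0^n x^24 dx + O(n^24) = 11 · n^25/25 + O(n^24). (Equivalently, Faulhaber's formula gives the same leading term.)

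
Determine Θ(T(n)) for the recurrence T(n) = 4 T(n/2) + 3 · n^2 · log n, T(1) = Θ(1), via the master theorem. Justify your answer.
T(n) = Θ(n^2 · (log n)^2)

Here log_2 4 = 2 and f(n) = 3 · n^2 · log n = Θ(n^(log_2 4) · (log n)^1). This is the extended Case 2 of the master theorem (f matches the critical exponent up to log factors), giving T(n) = Θ(n^(log_2 4) · (log n)^(1+1)) = Θ(n^2 · (log n)^2).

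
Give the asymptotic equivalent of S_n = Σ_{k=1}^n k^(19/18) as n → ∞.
S_n ~ (18/37) · n^(37/18)

Integral comparison: Σ_{k=1}^n k^(19/18) = ∫_0^n x^(19/18) dx + O(n^(19/18)). The integral is n^(1 + 19/18) / (1 + 19/18) = n^((19+18)/18) / ((19+18)/18) = (18/37) · n^(37/18).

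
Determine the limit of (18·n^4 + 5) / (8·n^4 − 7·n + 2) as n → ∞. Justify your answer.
lim = 18/8 = 9/4

For large n the leading n^4 terms dominate both numerator and denominator. Dividing top and bottom by n^4, every other term tends to 0, leaving 18/8 = 9/4.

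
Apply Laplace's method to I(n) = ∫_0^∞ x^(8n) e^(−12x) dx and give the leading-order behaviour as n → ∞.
I(n) ~ (sqrt(2π·8n) / 12) · (8n/(12e))^(8n)

Write the integrand as exp(8n ln x − 12x) and set f(x) = 8n ln x − 12x. Then f'(x) = 8n/x − 12 = 0 at x* = 8n/12, and f''(x*) = −8n/x*^2 = −12^2/(8n). Laplace's method (interior maximum) gives
  I(n) ~ e^(f(x*)) · sqrt(2π / |f''(x*)|)
        = exp(8n ln(8n/12) − 8n) · sqrt(2π · 8n / 12^2)
        = (8n/12)^(8n) e^(−8n) · sqrt(2π·8n) / 12
        = (sqrt(2π·8n) / 12) · (8n/(12e))^(8n).
This matches Γ(8n+1)/12^(8n+1) with Stirling applied to Γ.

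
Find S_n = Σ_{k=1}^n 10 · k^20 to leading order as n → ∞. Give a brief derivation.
S_n ~ 10 · n^21 / 21

By integral comparison (Euler-Maclaurin), Σ_{k=1}^n 10 · k^20 = 10 · ∫_0^n x^20 dx + O(n^20) = 10 · n^21/21 + O(n^20). (Equivalently, Faulhaber's formula gives the same leading term.)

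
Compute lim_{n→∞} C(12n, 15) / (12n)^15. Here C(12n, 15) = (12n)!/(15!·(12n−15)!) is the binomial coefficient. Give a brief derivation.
lim = 1/15! = 1/1307674368000

With N = 12n → ∞: C(N, 15) / N^15 = [N(N−1)…(N−14)] / (15! · N^15) = (1/15!) · 1 · (1 − 1/(12n)) · … · (1 − 14/(12n)). Each factor → 1 as N → ∞, so the limit is 1/15! = 1/1307674368000.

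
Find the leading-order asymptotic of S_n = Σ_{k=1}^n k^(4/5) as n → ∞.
S_n ~ (5/9) · n^(9/5)

Integral comparison: Σ_{k=1}^n k^(4/5) = ∫_0^n x^(4/5) dx + O(n^(4/5)). The integral is n^(1 + 4/5) / (1 + 4/5) = n^((4+5)/5) / ((4+5)/5) = (5/9) · n^(9/5).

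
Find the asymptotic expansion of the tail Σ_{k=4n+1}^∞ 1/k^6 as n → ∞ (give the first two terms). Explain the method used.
Σ_{k>4n} 1/k^6 = 1/(5 · (4n)^5) − 1/(2 · (4n)^6) + O(1/(4n)^7)

Compare to the integral: ∫_{4n}^∞ x^(−6) dx = [−x^(−5)/5]_{4n}^∞ = 1/((6−1)·(4n)^5). The Euler-Maclaurin correction adds −f(4n)/2 = −1/(2·(4n)^6). Euler-Maclaurin then gives
  Σ_{k>4n} 1/k^6 = ∫_{4n}^∞ dx/x^6 − 1/(2·(4n)^6) + O(1/(4n)^7).
(Equivalently this is ζ(6) − Σ_{k≤4n} 1/k^6.)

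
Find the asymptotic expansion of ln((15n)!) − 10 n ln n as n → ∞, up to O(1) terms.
ln((15n)!) − 10 n ln n = 5 n ln n + 15(ln 15 − 1) n + (1/2) ln(2π·15n) + O(1/n)

Stirling: ln((15n)!) = 15n ln(15n) − 15n + (1/2) ln(2π·15n) + O(1/n).
Expand 15n ln(15n) = 15n (ln n + ln 15) = 15n ln n + 15n ln 15.
Subtract 10n ln n: leading term is (15 − 10) n ln n = 5 n ln n. The next term is 15n ln 15 − 15n = 15(ln 15 − 1) n. Then the (1/2) ln(2π·15n) correction.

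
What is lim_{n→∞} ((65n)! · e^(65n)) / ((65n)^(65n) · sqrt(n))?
lim = sqrt(2π·65)

Stirling: (65n)! ~ sqrt(2π·65n) · (65n/e)^(65n). Hence
  (65n)! · e^(65n) / (65n)^(65n) ~ sqrt(2π·65n).
Dividing by sqrt(n): sqrt(2π·65n) / sqrt(n) = sqrt(2π·65) · n^((1−1)/2), so the limit is sqrt(2π·65).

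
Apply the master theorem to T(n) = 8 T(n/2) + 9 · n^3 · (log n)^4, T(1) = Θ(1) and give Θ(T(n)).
T(n) = Θ(n^3 · (log n)^5)

Here log_2 8 = 3 and f(n) = 9 · n^3 · (log n)^4 = Θ(n^(log_2 8) · (log n)^4). This is the extended Case 2 of the master theorem (f matches the critical exponent up to log factors), giving T(n) = Θ(n^(log_2 8) · (log n)^(4+1)) = Θ(n^3 · (log n)^5).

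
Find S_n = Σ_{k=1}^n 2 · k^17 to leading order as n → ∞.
S_n ~ n^18 / 9

By integral comparison (Euler-Maclaurin), Σ_{k=1}^n 2 · k^17 = 2 · ∫_0^n x^17 dx + O(n^17) = 2 · n^18/18 = n^18 / 9 + O(n^17). (Equivalently, Faulhaber's formula gives the same leading term.)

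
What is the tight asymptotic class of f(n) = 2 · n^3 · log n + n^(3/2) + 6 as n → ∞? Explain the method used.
f(n) ∈ Θ(n^3 · log n)

Compare the terms by growth order. For large n, n^a · (log n)^b dominates n^a' · (log n)^b' iff a > a', or (a = a' and b > b'). Ranking the 3 terms shows the dominant one is 2 · n^3 · log n. Hence f(n) ∈ Θ(n^3 · log n).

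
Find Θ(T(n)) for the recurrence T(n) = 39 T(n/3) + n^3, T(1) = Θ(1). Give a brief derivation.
T(n) = Θ(n^(log_3 39))

Master theorem: compare f(n) = n^3 to n^(log_3 39) where log_3 39 ≈ 3.335. Since 3 < log_3 39, we have f(n) = O(n^(log_3 39 − ε)) for some ε > 0 — Case 1. Hence T(n) = Θ(n^(log_3 39)).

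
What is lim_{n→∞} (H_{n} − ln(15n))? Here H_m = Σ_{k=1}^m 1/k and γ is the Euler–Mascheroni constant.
lim = −ln 15 + γ

By Euler-Maclaurin, H_m = ln m + γ + O(1/m). So
  H_{n} − ln(15n) = ln(n) + γ − ln(15n) + O(1/n)
                       = ln(1/15) + γ + O(1/n).
Hence the limit is ln(1/15) + γ.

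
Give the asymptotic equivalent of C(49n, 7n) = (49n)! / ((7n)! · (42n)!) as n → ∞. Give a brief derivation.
C(49n, 7n) ~ (823543/46656)^(7n) · sqrt(7/(12π·7n))

Write N = 7n. Apply Stirling to each factorial:
  (7N)! ~ sqrt(2π·7N) · (7N/e)^(7N),
  N! ~ sqrt(2π N) · (N/e)^N,
  (6N)! ~ sqrt(2π·6N) · (6N/e)^(6N).
The exponential factors combine to (7N)^(7N) / (N^N · (6N)^(6N)) = 7^(7N)/6^(6N) = (7^7/6^6)^N = (823543/46656)^N.
The square-root prefactors combine to sqrt(2π·7N) / (sqrt(2π N)·sqrt(2π·6N)) = sqrt(7 / (2π·6·N)) = sqrt(7/(12π·7n)).
Substituting N = 7n: C(49n, 7n) ~ (823543/46656)^(7n) · sqrt(7/(12π·7n)).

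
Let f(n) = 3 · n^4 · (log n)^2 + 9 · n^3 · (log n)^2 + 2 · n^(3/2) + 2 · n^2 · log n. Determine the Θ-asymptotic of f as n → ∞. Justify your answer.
f(n) ∈ Θ(n^4 · (log n)^2)

Compare the terms by growth order. For large n, n^a · (log n)^b dominates n^a' · (log n)^b' iff a > a', or (a = a' and b > b'). Ranking the 4 terms shows the dominant one is 3 · n^4 · (log n)^2. Hence f(n) ∈ Θ(n^4 · (log n)^2).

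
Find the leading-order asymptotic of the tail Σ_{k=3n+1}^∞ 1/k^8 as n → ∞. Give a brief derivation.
Σ_{k>3n} 1/k^8 ~ 1/(7 · (3n)^7)

Compare to the integral: ∫_{3n}^∞ x^(−8) dx = [−x^(−7)/7]_{3n}^∞ = 1/((8−1)·(3n)^7). Euler-Maclaurin then gives
  Σ_{k>3n} 1/k^8 = ∫_{3n}^∞ dx/x^8 − 1/(2·(3n)^8) + O(1/(3n)^9).
(Equivalently this is ζ(8) − Σ_{k≤3n} 1/k^8.)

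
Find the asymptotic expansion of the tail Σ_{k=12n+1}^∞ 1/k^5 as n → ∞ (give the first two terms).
Σ_{k>12n} 1/k^5 = 1/(4 · (12n)^4) − 1/(2 · (12n)^5) + O(1/(12n)^6)

Compare to the integral: ∫_{12n}^∞ x^(−5) dx = [−x^(−4)/4]_{12n}^∞ = 1/((5−1)·(12n)^4). The Euler-Maclaurin correction adds −f(12n)/2 = −1/(2·(12n)^5). Euler-Maclaurin then gives
  Σ_{k>12n} 1/k^5 = ∫_{12n}^∞ dx/x^5 − 1/(2·(12n)^5) + O(1/(12n)^6).
(Equivalently this is ζ(5) − Σ_{k≤12n} 1/k^5.)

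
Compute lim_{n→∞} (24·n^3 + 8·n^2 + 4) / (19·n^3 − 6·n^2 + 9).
lim = 24/19

For large n the leading n^3 terms dominate both numerator and denominator. Dividing top and bottom by n^3, every other term tends to 0, leaving 24/19.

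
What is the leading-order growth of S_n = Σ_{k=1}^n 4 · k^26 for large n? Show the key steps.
S_n ~ 4 · n^27 / 27

By integral comparison (Euler-Maclaurin), Σ_{k=1}^n 4 · k^26 = 4 · ∫_0^n x^26 dx + O(n^26) = 4 · n^27/27 + O(n^26). (Equivalently, Faulhaber's formula gives the same leading term.)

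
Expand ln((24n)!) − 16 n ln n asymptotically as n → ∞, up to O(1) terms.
ln((24n)!) − 16 n ln n = 8 n ln n + 24(ln 24 − 1) n + (1/2) ln(2π·24n) + O(1/n)

Stirling: ln((24n)!) = 24n ln(24n) − 24n + (1/2) ln(2π·24n) + O(1/n).
Expand 24n ln(24n) = 24n (ln n + ln 24) = 24n ln n + 24n ln 24.
Subtract 16n ln n: leading term is (24 − 16) n ln n = 8 n ln n. The next term is 24n ln 24 − 24n = 24(ln 24 − 1) n. Then the (1/2) ln(2π·24n) correction.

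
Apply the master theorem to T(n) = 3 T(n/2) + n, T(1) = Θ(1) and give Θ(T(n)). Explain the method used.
T(n) = Θ(n^(log_2 3))

Master theorem: compare f(n) = n to n^(log_2 3) where log_2 3 ≈ 1.585. Since 1 < log_2 3, we have f(n) = O(n^(log_2 3 − ε)) for some ε > 0 — Case 1. Hence T(n) = Θ(n^(log_2 3)).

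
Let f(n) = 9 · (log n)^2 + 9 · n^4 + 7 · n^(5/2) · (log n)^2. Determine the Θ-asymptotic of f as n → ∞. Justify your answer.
f(n) ∈ Θ(n^4)

Compare the terms by growth order. For large n, n^a · (log n)^b dominates n^a' · (log n)^b' iff a > a', or (a = a' and b > b'). Ranking the 3 terms shows the dominant one is 9 · n^4. Hence f(n) ∈ Θ(n^4).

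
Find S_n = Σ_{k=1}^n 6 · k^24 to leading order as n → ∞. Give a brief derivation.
S_n ~ 6 · n^25 / 25

By integral comparison (Euler-Maclaurin), Σ_{k=1}^n 6 · k^24 = 6 · ∫_0^n x^24 dx + O(n^24) = 6 · n^25/25 + O(n^24). (Equivalently, Faulhaber's formula gives the same leading term.)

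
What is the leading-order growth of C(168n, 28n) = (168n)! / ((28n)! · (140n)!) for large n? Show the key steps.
C(168n, 28n) ~ (46656/3125)^(28n) · sqrt(3/(5π·28n))

Write N = 28n. Apply Stirling to each factorial:
  (6N)! ~ sqrt(2π·6N) · (6N/e)^(6N),
  N! ~ sqrt(2π N) · (N/e)^N,
  (5N)! ~ sqrt(2π·5N) · (5N/e)^(5N).
The exponential factors combine to (6N)^(6N) / (N^N · (5N)^(5N)) = 6^(6N)/5^(5N) = (6^6/5^5)^N = (46656/3125)^N.
The square-root prefactors combine to sqrt(2π·6N) / (sqrt(2π N)·sqrt(2π·5N)) = sqrt(6 / (2π·5·N)) = sqrt(3/(5π·28n)).
Substituting N = 28n: C(168n, 28n) ~ (46656/3125)^(28n) · sqrt(3/(5π·28n)).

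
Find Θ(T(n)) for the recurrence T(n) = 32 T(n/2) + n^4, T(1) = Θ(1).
T(n) = Θ(n^5)

Master theorem: compare f(n) = n^4 to n^(log_2 32) where log_2 32 = 5. Since 4 < log_2 32, we have f(n) = O(n^(log_2 32 − ε)) for some ε > 0 — Case 1. Hence T(n) = Θ(n^(log_2 32)) = Θ(n^5).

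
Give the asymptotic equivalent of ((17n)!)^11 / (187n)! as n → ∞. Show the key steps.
((17n)!)^11/(187n)! ~ ((2π·17n)^(10/2) / sqrt(11)) · 11^(−11·17n)  →  0

Write N = 17n. Stirling: N! ~ sqrt(2π N)(N/e)^N and (11N)! ~ sqrt(2π·11N)·(11N/e)^(11N).
  (N!)^11/(11N)! ~ (2π N)^(11/2) (N/e)^(11N) / [sqrt(2π·11N) (11N/e)^(11N)]
     = (2π N)^(11/2) / sqrt(2π·11N) · (N/(11N))^(11N)
     = (2π N)^((11−1)/2) / sqrt(11) · 11^(−11N).
Since 11^11 > 1, the factor 11^(−11N) decays exponentially, so the ratio → 0. Substituting N = 17n gives the stated form.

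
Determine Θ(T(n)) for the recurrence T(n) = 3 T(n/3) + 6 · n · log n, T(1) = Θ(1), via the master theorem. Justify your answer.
T(n) = Θ(n · (log n)^2)

Here log_3 3 = 1 and f(n) = 6 · n · log n = Θ(n^(log_3 3) · (log n)^1). This is the extended Case 2 of the master theorem (f matches the critical exponent up to log factors), giving T(n) = Θ(n^(log_3 3) · (log n)^(1+1)) = Θ(n · (log n)^2).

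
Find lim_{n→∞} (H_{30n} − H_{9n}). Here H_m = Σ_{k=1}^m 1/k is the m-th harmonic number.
lim = ln(30/9) = ln(10/3)

Euler-Maclaurin gives H_m = ln m + γ + 1/(2m) + O(1/m^2). The γ and O(1/m) terms cancel in the difference:
  H_{30n} − H_{9n} = ln(30n) − ln(9n) + O(1/n) = ln(30/9) + O(1/n).
Hence the limit is ln(30/9) = ln(10/3).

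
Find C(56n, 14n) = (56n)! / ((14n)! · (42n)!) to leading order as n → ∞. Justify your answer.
C(56n, 14n) ~ (256/27)^(14n) · sqrt(2/(3π·14n))

Write N = 14n. Apply Stirling to each factorial:
  (4N)! ~ sqrt(2π·4N) · (4N/e)^(4N),
  N! ~ sqrt(2π N) · (N/e)^N,
  (3N)! ~ sqrt(2π·3N) · (3N/e)^(3N).
The exponential factors combine to (4N)^(4N) / (N^N · (3N)^(3N)) = 4^(4N)/3^(3N) = (4^4/3^3)^N = (256/27)^N.
The square-root prefactors combine to sqrt(2π·4N) / (sqrt(2π N)·sqrt(2π·3N)) = sqrt(4 / (2π·3·N)) = sqrt(2/(3π·14n)).
Substituting N = 14n: C(56n, 14n) ~ (256/27)^(14n) · sqrt(2/(3π·14n)).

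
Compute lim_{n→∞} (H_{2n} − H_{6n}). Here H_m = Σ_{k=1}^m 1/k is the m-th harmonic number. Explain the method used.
lim = ln(2/6) = −ln 3

Euler-Maclaurin gives H_m = ln m + γ + 1/(2m) + O(1/m^2). The γ and O(1/m) terms cancel in the difference:
  H_{2n} − H_{6n} = ln(2n) − ln(6n) + O(1/n) = ln(2/6) + O(1/n).
Hence the limit is ln(2/6) = −ln 3.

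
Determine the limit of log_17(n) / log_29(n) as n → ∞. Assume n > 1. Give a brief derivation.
lim = ln(29) / ln(17) = log_17(29)

Change of base: log_17(n) = ln n / ln 17 and log_29(n) = ln n / ln 29. The ratio is (ln n / ln 17) · (ln 29 / ln n) = ln 29 / ln 17, a constant independent of n. So the limit is ln 29 / ln 17 = log_17(29).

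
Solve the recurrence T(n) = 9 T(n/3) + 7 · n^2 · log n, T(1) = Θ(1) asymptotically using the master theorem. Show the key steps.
T(n) = Θ(n^2 · (log n)^2)

Here log_3 9 = 2 and f(n) = 7 · n^2 · log n = Θ(n^(log_3 9) · (log n)^1). This is the extended Case 2 of the master theorem (f matches the critical exponent up to log factors), giving T(n) = Θ(n^(log_3 9) · (log n)^(1+1)) = Θ(n^2 · (log n)^2).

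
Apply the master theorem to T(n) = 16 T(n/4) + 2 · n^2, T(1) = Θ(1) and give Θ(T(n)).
T(n) = Θ(n^2 log n)

log_4 16 = 2, and f(n) = 2 · n^2 = Θ(n^(log_4 16)). This is Case 2 of the master theorem: T(n) = Θ(f(n) · log n) = Θ(n^2 log n).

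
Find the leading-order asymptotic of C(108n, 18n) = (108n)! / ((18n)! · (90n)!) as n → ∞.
C(108n, 18n) ~ (46656/3125)^(18n) · sqrt(3/(5π·18n))

Write N = 18n. Apply Stirling to each factorial:
  (6N)! ~ sqrt(2π·6N) · (6N/e)^(6N),
  N! ~ sqrt(2π N) · (N/e)^N,
  (5N)! ~ sqrt(2π·5N) · (5N/e)^(5N).
The exponential factors combine to (6N)^(6N) / (N^N · (5N)^(5N)) = 6^(6N)/5^(5N) = (6^6/5^5)^N = (46656/3125)^N.
The square-root prefactors combine to sqrt(2π·6N) / (sqrt(2π N)·sqrt(2π·5N)) = sqrt(6 / (2π·5·N)) = sqrt(3/(5π·18n)).
Substituting N = 18n: C(108n, 18n) ~ (46656/3125)^(18n) · sqrt(3/(5π·18n)).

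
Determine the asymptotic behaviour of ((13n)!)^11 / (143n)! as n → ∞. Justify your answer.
((13n)!)^11/(143n)! ~ ((2π·13n)^(10/2) / sqrt(11)) · 11^(−11·13n)  →  0

Write N = 13n. Stirling: N! ~ sqrt(2π N)(N/e)^N and (11N)! ~ sqrt(2π·11N)·(11N/e)^(11N).
  (N!)^11/(11N)! ~ (2π N)^(11/2) (N/e)^(11N) / [sqrt(2π·11N) (11N/e)^(11N)]
     = (2π N)^(11/2) / sqrt(2π·11N) · (N/(11N))^(11N)
     = (2π N)^((11−1)/2) / sqrt(11) · 11^(−11N).
Since 11^11 > 1, the factor 11^(−11N) decays exponentially, so the ratio → 0. Substituting N = 13n gives the stated form.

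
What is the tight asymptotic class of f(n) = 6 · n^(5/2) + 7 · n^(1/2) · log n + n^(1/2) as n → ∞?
f(n) ∈ Θ(n^(5/2))

Compare the terms by growth order. For large n, n^a · (log n)^b dominates n^a' · (log n)^b' iff a > a', or (a = a' and b > b'). Ranking the 3 terms shows the dominant one is 6 · n^(5/2). Hence f(n) ∈ Θ(n^(5/2)).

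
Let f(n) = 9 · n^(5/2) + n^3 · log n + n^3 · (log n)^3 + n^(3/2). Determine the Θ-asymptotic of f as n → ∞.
f(n) ∈ Θ(n^3 · (log n)^3)

Compare the terms by growth order. For large n, n^a · (log n)^b dominates n^a' · (log n)^b' iff a > a', or (a = a' and b > b'). Ranking the 4 terms shows the dominant one is n^3 · (log n)^3. Hence f(n) ∈ Θ(n^3 · (log n)^3).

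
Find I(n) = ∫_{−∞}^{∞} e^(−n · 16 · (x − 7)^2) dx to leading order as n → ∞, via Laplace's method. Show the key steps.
I(n) = sqrt(π/(16n))

Here φ(x) = 16 · (x − 7)^2 has its unique minimum at x* = 7 with φ(x*) = 0 and φ''(x*) = 32. Laplace's method gives
  I(n) ~ e^(−n φ(x*)) · sqrt(2π / (n · φ''(x*))) = sqrt(2π / (32n)) = sqrt(π/(16n)).
This is exact: substituting u = (x − 7)·sqrt(16n) gives I(n) = (1/sqrt(16n)) ∫_{−∞}^{∞} e^(−u^2) du = sqrt(π/(16n)).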